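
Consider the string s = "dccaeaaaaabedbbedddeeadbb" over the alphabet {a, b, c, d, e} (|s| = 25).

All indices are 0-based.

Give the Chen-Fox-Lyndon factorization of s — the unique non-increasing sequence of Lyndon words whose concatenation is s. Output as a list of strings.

emit factor 1: 'd' (i=0, period=1)
emit factor 2: 'c' (i=1, period=1)
emit factor 3: 'c' (i=2, period=1)
emit factor 4: 'ae' (i=3, period=2)
emit factor 5: 'aaaaabedbbedddeeadbb' (i=5, period=20)

["d", "c", "c", "ae", "aaaaabedbbedddeeadbb"]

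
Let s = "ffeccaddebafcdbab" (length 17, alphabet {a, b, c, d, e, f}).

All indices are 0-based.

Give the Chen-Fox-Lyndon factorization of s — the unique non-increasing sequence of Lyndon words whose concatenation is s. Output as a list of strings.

["f", "f", "e", "c", "c", "addebafcdb", "ab"]

emit factor 1: 'f' (i=0, period=1)
emit factor 2: 'f' (i=1, period=1)
emit factor 3: 'e' (i=2, period=1)
emit factor 4: 'c' (i=3, period=1)
emit factor 5: 'c' (i=4, period=1)
emit factor 6: 'addebafcdb' (i=5, period=10)
emit factor 7: 'ab' (i=15, period=2)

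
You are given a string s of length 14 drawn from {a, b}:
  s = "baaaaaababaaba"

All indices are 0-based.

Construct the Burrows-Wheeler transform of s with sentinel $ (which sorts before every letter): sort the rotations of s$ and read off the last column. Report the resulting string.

abbaaabaabaa$aa

rank  rotation         last
    0  $baaaaaababaaba  a
    1  a$baaaaaababaab  b
    2  aaaaaababaaba$b  b
    3  aaaaababaaba$ba  a
    4  aaaababaaba$baa  a
    5  aaababaaba$baaa  a
    6  aaba$baaaaaabab  b
    7  aababaaba$baaaa  a
    8  aba$baaaaaababa  a
    9  abaaba$baaaaaab  b
   10  ababaaba$baaaaa  a
   11  ba$baaaaaababaa  a
   12  baaaaaababaaba$  $
   13  baaba$baaaaaaba  a
   14  babaaba$baaaaaa  a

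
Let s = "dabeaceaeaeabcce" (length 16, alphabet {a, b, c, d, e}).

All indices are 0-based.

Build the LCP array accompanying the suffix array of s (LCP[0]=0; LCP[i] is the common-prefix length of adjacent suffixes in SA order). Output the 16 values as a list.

rank→(start, suffix):
  0 → (11, 'abcce')
  1 → (1, 'abeaceaeaeabcce')
  2 → (4, 'aceaeaeabcce')
  3 → (9, 'aeabcce')
  4 → (7, 'aeaeabcce')
  5 → (12, 'bcce')
  6 → (2, 'beaceaeaeabcce')
  7 → (13, 'cce')
  8 → (14, 'ce')
  9 → (5, 'ceaeaeabcce')
  10 → (0, 'dabeaceaeaeabcce')
  11 → (15, 'e')
  12 → (10, 'eabcce')
  13 → (3, 'eaceaeaeabcce')
  14 → (8, 'eaeabcce')
  15 → (6, 'eaeaeabcce')

SA = [11, 1, 4, 9, 7, 12, 2, 13, 14, 5, 0, 15, 10, 3, 8, 6]
[i] adj suffixes → lcp
  [1] 11/1 → 2 ('ab')
  [2] 1/4 → 1 ('a')
  [3] 4/9 → 1 ('a')
  [4] 9/7 → 3 ('aea')
  [5] 7/12 → 0 ('')
  [6] 12/2 → 1 ('b')
  [7] 2/13 → 0 ('')
  [8] 13/14 → 1 ('c')
  [9] 14/5 → 2 ('ce')
  [10] 5/0 → 0 ('')
  [11] 0/15 → 0 ('')
  [12] 15/10 → 1 ('e')
  [13] 10/3 → 2 ('ea')
  [14] 3/8 → 2 ('ea')
  [15] 8/6 → 4 ('eaea')

[0, 2, 1, 1, 3, 0, 1, 0, 1, 2, 0, 0, 1, 2, 2, 4]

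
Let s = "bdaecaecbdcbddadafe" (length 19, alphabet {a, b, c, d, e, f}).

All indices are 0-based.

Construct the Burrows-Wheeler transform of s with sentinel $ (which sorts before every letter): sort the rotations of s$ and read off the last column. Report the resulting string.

rank  rotation              last
    0  $bdaecaecbdcbddadafe  e
    1  adafe$bdaecaecbdcbdd  d
    2  aecaecbdcbddadafe$bd  d
    3  aecbdcbddadafe$bdaec  c
    4  afe$bdaecaecbdcbddad  d
    5  bdaecaecbdcbddadafe$  $
    6  bdcbddadafe$bdaecaec  c
    7  bddadafe$bdaecaecbdc  c
    8  caecbdcbddadafe$bdae  e
    9  cbdcbddadafe$bdaecae  e
   10  cbddadafe$bdaecaecbd  d
   11  dadafe$bdaecaecbdcbd  d
   12  daecaecbdcbddadafe$b  b
   13  dafe$bdaecaecbdcbdda  a
   14  dcbddadafe$bdaecaecb  b
   15  ddadafe$bdaecaecbdcb  b
   16  e$bdaecaecbdcbddadaf  f
   17  ecaecbdcbddadafe$bda  a
   18  ecbdcbddadafe$bdaeca  a
   19  fe$bdaecaecbdcbddada  a

eddcd$cceeddbabbfaaa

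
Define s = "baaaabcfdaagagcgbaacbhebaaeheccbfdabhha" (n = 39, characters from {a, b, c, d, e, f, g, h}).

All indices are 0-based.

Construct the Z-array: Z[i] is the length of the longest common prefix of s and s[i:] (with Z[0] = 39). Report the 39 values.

[39, 0, 0, 0, 0, 1, 0, 0, 0, 0, 0, 0, 0, 0, 0, 0, 3, 0, 0, 0, 1, 0, 0, 3, 0, 0, 0, 0, 0, 0, 0, 1, 0, 0, 0, 1, 0, 0, 0]

Z[0]=39
i=1: outside box; Z[1]=0
i=2: outside box; Z[2]=0
i=3: outside box; Z[3]=0
i=4: outside box; Z[4]=0
i=5: outside box; Z[5]=1 scan→box=[5,6)
i=6: outside box; Z[6]=0
i=7: outside box; Z[7]=0
i=8: outside box; Z[8]=0
i=9: outside box; Z[9]=0
i=10: outside box; Z[10]=0
i=11: outside box; Z[11]=0
i=12: outside box; Z[12]=0
i=13: outside box; Z[13]=0
i=14: outside box; Z[14]=0
i=15: outside box; Z[15]=0
i=16: outside box; Z[16]=3 scan→box=[16,19)
i=17: min(r-i=2, Z[1]=0)=0; Z[17]=0
i=18: min(r-i=1, Z[2]=0)=0; Z[18]=0
i=19: outside box; Z[19]=0
i=20: outside box; Z[20]=1 scan→box=[20,21)
i=21: outside box; Z[21]=0
i=22: outside box; Z[22]=0
i=23: outside box; Z[23]=3 scan→box=[23,26)
i=24: min(r-i=2, Z[1]=0)=0; Z[24]=0
i=25: min(r-i=1, Z[2]=0)=0; Z[25]=0
i=26: outside box; Z[26]=0
i=27: outside box; Z[27]=0
i=28: outside box; Z[28]=0
i=29: outside box; Z[29]=0
i=30: outside box; Z[30]=0
i=31: outside box; Z[31]=1 scan→box=[31,32)
i=32: outside box; Z[32]=0
i=33: outside box; Z[33]=0
i=34: outside box; Z[34]=0
i=35: outside box; Z[35]=1 scan→box=[35,36)
i=36: outside box; Z[36]=0
i=37: outside box; Z[37]=0
i=38: outside box; Z[38]=0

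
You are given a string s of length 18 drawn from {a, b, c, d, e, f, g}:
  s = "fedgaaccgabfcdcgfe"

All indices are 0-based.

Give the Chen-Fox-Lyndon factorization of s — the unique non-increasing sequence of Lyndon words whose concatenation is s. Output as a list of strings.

emit factor 1: 'f' (i=0, period=1)
emit factor 2: 'e' (i=1, period=1)
emit factor 3: 'dg' (i=2, period=2)
emit factor 4: 'aaccgabfcdcgfe' (i=4, period=14)

["f", "e", "dg", "aaccgabfcdcgfe"]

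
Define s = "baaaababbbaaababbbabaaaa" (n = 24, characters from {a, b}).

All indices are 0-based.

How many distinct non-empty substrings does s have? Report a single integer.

rank | idx | suffix
   0 |  23 | a
   1 |  22 | aa
   2 |  21 | aaa
   3 |  20 | aaaa
   4 |   1 | aaaababbbaaababbbabaaaa
   5 |   2 | aaababbbaaababbbabaaaa
   6 |  10 | aaababbbabaaaa
   7 |   3 | aababbbaaababbbabaaaa
   8 |  11 | aababbbabaaaa
   9 |  18 | abaaaa
  10 |   4 | ababbbaaababbbabaaaa
  11 |  12 | ababbbabaaaa
  12 |   6 | abbbaaababbbabaaaa
  13 |  14 | abbbabaaaa
  14 |  19 | baaaa
  15 |   0 | baaaababbbaaababbbabaaaa
  16 |   9 | baaababbbabaaaa
  17 |  17 | babaaaa
  18 |   5 | babbbaaababbbabaaaa
  19 |  13 | babbbabaaaa
  20 |   8 | bbaaababbbabaaaa
  21 |  16 | bbabaaaa
  22 |   7 | bbbaaababbbabaaaa
  23 |  15 | bbbabaaaa

SA = [23, 22, 21, 20, 1, 2, 10, 3, 11, 18, 4, 12, 6, 14, 19, 0, 9, 17, 5, 13, 8, 16, 7, 15]
[i] adj suffixes → lcp
  [1] 23/22 → 1 ('a')
  [2] 22/21 → 2 ('aa')
  [3] 21/20 → 3 ('aaa')
  [4] 20/1 → 4 ('aaaa')
  [5] 1/2 → 3 ('aaa')
  [6] 2/10 → 9 ('aaababbba')
  [7] 10/3 → 2 ('aa')
  [8] 3/11 → 8 ('aababbba')
  [9] 11/18 → 1 ('a')
  [10] 18/4 → 3 ('aba')
  [11] 4/12 → 7 ('ababbba')
  [12] 12/6 → 2 ('ab')
  [13] 6/14 → 5 ('abbba')
  [14] 14/19 → 0 ('')
  [15] 19/0 → 5 ('baaaa')
  [16] 0/9 → 4 ('baaa')
  [17] 9/17 → 2 ('ba')
  [18] 17/5 → 3 ('bab')
  [19] 5/13 → 6 ('babbba')
  [20] 13/8 → 1 ('b')
  [21] 8/16 → 3 ('bba')
  [22] 16/7 → 2 ('bb')
  [23] 7/15 → 4 ('bbba')

n(n+1)/2 = 24·25/2 = 300
Σ LCP = 0 + 1 + 2 + 3 + 4 + 3 + 9 + 2 + 8 + 1 + 3 + 7 + 2 + 5 + 0 + 5 + 4 + 2 + 3 + 6 + 1 + 3 + 2 + 4 = 80
distinct = 300 − 80 = 220

220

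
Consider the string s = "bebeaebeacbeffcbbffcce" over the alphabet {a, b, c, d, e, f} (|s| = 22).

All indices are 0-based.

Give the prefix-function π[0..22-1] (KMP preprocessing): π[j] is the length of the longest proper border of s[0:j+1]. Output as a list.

[0, 0, 1, 2, 0, 0, 1, 2, 0, 0, 1, 2, 0, 0, 0, 1, 1, 0, 0, 0, 0, 0]

π[0] = 0
j=1 s[j]='e': π[1]=0 (border '')
j=2 s[j]='b': π[2]=1 (border 'b')
j=3 s[j]='e': π[3]=2 (border 'be')
j=4 s[j]='a': k: 2→0; π[4]=0 (border '')
j=5 s[j]='e': π[5]=0 (border '')
j=6 s[j]='b': π[6]=1 (border 'b')
j=7 s[j]='e': π[7]=2 (border 'be')
j=8 s[j]='a': k: 2→0; π[8]=0 (border '')
j=9 s[j]='c': π[9]=0 (border '')
j=10 s[j]='b': π[10]=1 (border 'b')
j=11 s[j]='e': π[11]=2 (border 'be')
j=12 s[j]='f': k: 2→0; π[12]=0 (border '')
j=13 s[j]='f': π[13]=0 (border '')
j=14 s[j]='c': π[14]=0 (border '')
j=15 s[j]='b': π[15]=1 (border 'b')
j=16 s[j]='b': k: 1→0; π[16]=1 (border 'b')
j=17 s[j]='f': k: 1→0; π[17]=0 (border '')
j=18 s[j]='f': π[18]=0 (border '')
j=19 s[j]='c': π[19]=0 (border '')
j=20 s[j]='c': π[20]=0 (border '')
j=21 s[j]='e': π[21]=0 (border '')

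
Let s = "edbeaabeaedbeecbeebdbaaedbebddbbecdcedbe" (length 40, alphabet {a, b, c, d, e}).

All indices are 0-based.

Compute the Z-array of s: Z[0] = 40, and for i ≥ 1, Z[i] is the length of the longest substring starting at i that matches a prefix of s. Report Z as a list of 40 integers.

Z[0]=40
i=1: outside box; Z[1]=0
i=2: outside box; Z[2]=0
i=3: outside box; Z[3]=1 extend→box=[3,4)
i=4: outside box; Z[4]=0
i=5: outside box; Z[5]=0
i=6: outside box; Z[6]=0
i=7: outside box; Z[7]=1 extend→box=[7,8)
i=8: outside box; Z[8]=0
i=9: outside box; Z[9]=4 extend→box=[9,13)
i=10: min(r-i=3, Z[1]=0)=0; Z[10]=0
i=11: min(r-i=2, Z[2]=0)=0; Z[11]=0
i=12: min(r-i=1, Z[3]=1)=1; Z[12]=1
i=13: outside box; Z[13]=1 extend→box=[13,14)
i=14: outside box; Z[14]=0
i=15: outside box; Z[15]=0
i=16: outside box; Z[16]=1 extend→box=[16,17)
i=17: outside box; Z[17]=1 extend→box=[17,18)
i=18: outside box; Z[18]=0
i=19: outside box; Z[19]=0
i=20: outside box; Z[20]=0
i=21: outside box; Z[21]=0
i=22: outside box; Z[22]=0
i=23: outside box; Z[23]=4 extend→box=[23,27)
i=24: min(r-i=3, Z[1]=0)=0; Z[24]=0
i=25: min(r-i=2, Z[2]=0)=0; Z[25]=0
i=26: min(r-i=1, Z[3]=1)=1; Z[26]=1
i=27: outside box; Z[27]=0
i=28: outside box; Z[28]=0
i=29: outside box; Z[29]=0
i=30: outside box; Z[30]=0
i=31: outside box; Z[31]=0
i=32: outside box; Z[32]=1 extend→box=[32,33)
i=33: outside box; Z[33]=0
i=34: outside box; Z[34]=0
i=35: outside box; Z[35]=0
i=36: outside box; Z[36]=4 extend→box=[36,40)
i=37: min(r-i=3, Z[1]=0)=0; Z[37]=0
i=38: min(r-i=2, Z[2]=0)=0; Z[38]=0
i=39: min(r-i=1, Z[3]=1)=1; Z[39]=1

[40, 0, 0, 1, 0, 0, 0, 1, 0, 4, 0, 0, 1, 1, 0, 0, 1, 1, 0, 0, 0, 0, 0, 4, 0, 0, 1, 0, 0, 0, 0, 0, 1, 0, 0, 0, 4, 0, 0, 1]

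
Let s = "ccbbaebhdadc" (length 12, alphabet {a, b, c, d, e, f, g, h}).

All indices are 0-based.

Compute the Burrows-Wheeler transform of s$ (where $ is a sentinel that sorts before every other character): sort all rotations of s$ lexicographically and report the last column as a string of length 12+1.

cdbbcedc$haab

rank  rotation       last
    0  $ccbbaebhdadc  c
    1  adc$ccbbaebhd  d
    2  aebhdadc$ccbb  b
    3  baebhdadc$ccb  b
    4  bbaebhdadc$cc  c
    5  bhdadc$ccbbae  e
    6  c$ccbbaebhdad  d
    7  cbbaebhdadc$c  c
    8  ccbbaebhdadc$  $
    9  dadc$ccbbaebh  h
   10  dc$ccbbaebhda  a
   11  ebhdadc$ccbba  a
   12  hdadc$ccbbaeb  b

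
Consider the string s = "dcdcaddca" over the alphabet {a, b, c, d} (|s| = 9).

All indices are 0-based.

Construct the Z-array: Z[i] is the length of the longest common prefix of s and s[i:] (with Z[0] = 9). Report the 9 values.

Z[0]=9
i=1: i≥r, start 0; Z[1]=0
i=2: i≥r, start 0; Z[2]=2 scan→box=[2,4)
i=3: min(r-i=1, Z[1]=0)=0; Z[3]=0
i=4: i≥r, start 0; Z[4]=0
i=5: i≥r, start 0; Z[5]=1 scan→box=[5,6)
i=6: i≥r, start 0; Z[6]=2 scan→box=[6,8)
i=7: min(r-i=1, Z[1]=0)=0; Z[7]=0
i=8: i≥r, start 0; Z[8]=0

[9, 0, 2, 0, 0, 1, 2, 0, 0]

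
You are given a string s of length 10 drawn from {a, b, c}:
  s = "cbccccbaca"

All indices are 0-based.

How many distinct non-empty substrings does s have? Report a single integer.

44

sorted suffixes:
  #0 SA[0]=9  'a'
  #1 SA[1]=7  'aca'
  #2 SA[2]=6  'baca'
  #3 SA[3]=1  'bccccbaca'
  #4 SA[4]=8  'ca'
  #5 SA[5]=5  'cbaca'
  #6 SA[6]=0  'cbccccbaca'
  #7 SA[7]=4  'ccbaca'
  #8 SA[8]=3  'cccbaca'
  #9 SA[9]=2  'ccccbaca'

SA = [9, 7, 6, 1, 8, 5, 0, 4, 3, 2]
rank  pair      lcp
   1  s[9:],s[7:]  1  'a'
   2  s[7:],s[6:]  0  ''
   3  s[6:],s[1:]  1  'b'
   4  s[1:],s[8:]  0  ''
   5  s[8:],s[5:]  1  'c'
   6  s[5:],s[0:]  2  'cb'
   7  s[0:],s[4:]  1  'c'
   8  s[4:],s[3:]  2  'cc'
   9  s[3:],s[2:]  3  'ccc'

n(n+1)/2 = 10·11/2 = 55
Σ LCP = 0 + 1 + 0 + 1 + 0 + 1 + 2 + 1 + 2 + 3 = 11
distinct = 55 − 11 = 44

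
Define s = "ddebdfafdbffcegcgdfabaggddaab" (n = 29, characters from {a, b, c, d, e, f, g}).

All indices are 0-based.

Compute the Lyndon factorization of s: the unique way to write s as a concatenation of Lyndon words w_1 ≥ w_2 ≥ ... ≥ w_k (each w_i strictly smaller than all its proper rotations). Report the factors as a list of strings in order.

emit factor 1: 'dde' (i=0, period=3)
emit factor 2: 'bdf' (i=3, period=3)
emit factor 3: 'afdbffcegcgdf' (i=6, period=13)
emit factor 4: 'abaggdd' (i=19, period=7)
emit factor 5: 'aab' (i=26, period=3)

["dde", "bdf", "afdbffcegcgdf", "abaggdd", "aab"]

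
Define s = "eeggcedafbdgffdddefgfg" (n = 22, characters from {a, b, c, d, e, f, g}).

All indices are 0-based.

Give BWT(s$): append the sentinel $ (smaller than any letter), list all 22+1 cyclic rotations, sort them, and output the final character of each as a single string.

rank  rotation                 last
    0  $eeggcedafbdgffdddefgfg  g
    1  afbdgffdddefgfg$eeggced  d
    2  bdgffdddefgfg$eeggcedaf  f
    3  cedafbdgffdddefgfg$eegg  g
    4  dafbdgffdddefgfg$eeggce  e
    5  dddefgfg$eeggcedafbdgff  f
    6  ddefgfg$eeggcedafbdgffd  d
    7  defgfg$eeggcedafbdgffdd  d
    8  dgffdddefgfg$eeggcedafb  b
    9  edafbdgffdddefgfg$eeggc  c
   10  eeggcedafbdgffdddefgfg$  $
   11  efgfg$eeggcedafbdgffddd  d
   12  eggcedafbdgffdddefgfg$e  e
   13  fbdgffdddefgfg$eeggceda  a
   14  fdddefgfg$eeggcedafbdgf  f
   15  ffdddefgfg$eeggcedafbdg  g
   16  fg$eeggcedafbdgffdddefg  g
   17  fgfg$eeggcedafbdgffddde  e
   18  g$eeggcedafbdgffdddefgf  f
   19  gcedafbdgffdddefgfg$eeg  g
   20  gffdddefgfg$eeggcedafbd  d
   21  gfg$eeggcedafbdgffdddef  f
   22  ggcedafbdgffdddefgfg$ee  e

gdfgefddbc$deafggefgdfe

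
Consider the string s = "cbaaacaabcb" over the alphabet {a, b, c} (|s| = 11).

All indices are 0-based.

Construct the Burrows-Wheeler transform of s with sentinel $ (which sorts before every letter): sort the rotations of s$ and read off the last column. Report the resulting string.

bbcaaaccaab$

rank  rotation      last
    0  $cbaaacaabcb  b
    1  aaacaabcb$cb  b
    2  aabcb$cbaaac  c
    3  aacaabcb$cba  a
    4  abcb$cbaaaca  a
    5  acaabcb$cbaa  a
    6  b$cbaaacaabc  c
    7  baaacaabcb$c  c
    8  bcb$cbaaacaa  a
    9  caabcb$cbaaa  a
   10  cb$cbaaacaab  b
   11  cbaaacaabcb$  $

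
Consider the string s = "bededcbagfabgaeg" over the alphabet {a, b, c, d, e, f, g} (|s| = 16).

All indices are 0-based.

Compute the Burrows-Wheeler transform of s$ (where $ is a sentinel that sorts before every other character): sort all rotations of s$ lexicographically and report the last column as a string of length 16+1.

gfgbc$adeedbageba

rank  rotation           last
    0  $bededcbagfabgaeg  g
    1  abgaeg$bededcbagf  f
    2  aeg$bededcbagfabg  g
    3  agfabgaeg$bededcb  b
    4  bagfabgaeg$bededc  c
    5  bededcbagfabgaeg$  $
    6  bgaeg$bededcbagfa  a
    7  cbagfabgaeg$beded  d
    8  dcbagfabgaeg$bede  e
    9  dedcbagfabgaeg$be  e
   10  edcbagfabgaeg$bed  d
   11  ededcbagfabgaeg$b  b
   12  eg$bededcbagfabga  a
   13  fabgaeg$bededcbag  g
   14  g$bededcbagfabgae  e
   15  gaeg$bededcbagfab  b
   16  gfabgaeg$bededcba  a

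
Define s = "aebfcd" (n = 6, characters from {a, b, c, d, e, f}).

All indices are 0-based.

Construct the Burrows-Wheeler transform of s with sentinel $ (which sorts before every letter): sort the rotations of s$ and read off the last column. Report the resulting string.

rank  rotation last
    0  $aebfcd  d
    1  aebfcd$  $
    2  bfcd$ae  e
    3  cd$aebf  f
    4  d$aebfc  c
    5  ebfcd$a  a
    6  fcd$aeb  b

d$efcab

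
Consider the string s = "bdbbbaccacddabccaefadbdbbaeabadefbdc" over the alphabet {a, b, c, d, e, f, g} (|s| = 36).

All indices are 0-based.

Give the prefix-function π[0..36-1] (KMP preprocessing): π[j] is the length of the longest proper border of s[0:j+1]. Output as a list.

π[0] = 0
j=1 s[j]='d': π[1]=0 (border '')
j=2 s[j]='b': π[2]=1 (border 'b')
j=3 s[j]='b': k: 1→0; π[3]=1 (border 'b')
j=4 s[j]='b': k: 1→0; π[4]=1 (border 'b')
j=5 s[j]='a': k: 1→0; π[5]=0 (border '')
j=6 s[j]='c': π[6]=0 (border '')
j=7 s[j]='c': π[7]=0 (border '')
j=8 s[j]='a': π[8]=0 (border '')
j=9 s[j]='c': π[9]=0 (border '')
j=10 s[j]='d': π[10]=0 (border '')
j=11 s[j]='d': π[11]=0 (border '')
j=12 s[j]='a': π[12]=0 (border '')
j=13 s[j]='b': π[13]=1 (border 'b')
j=14 s[j]='c': k: 1→0; π[14]=0 (border '')
j=15 s[j]='c': π[15]=0 (border '')
j=16 s[j]='a': π[16]=0 (border '')
j=17 s[j]='e': π[17]=0 (border '')
j=18 s[j]='f': π[18]=0 (border '')
j=19 s[j]='a': π[19]=0 (border '')
j=20 s[j]='d': π[20]=0 (border '')
j=21 s[j]='b': π[21]=1 (border 'b')
j=22 s[j]='d': π[22]=2 (border 'bd')
j=23 s[j]='b': π[23]=3 (border 'bdb')
j=24 s[j]='b': π[24]=4 (border 'bdbb')
j=25 s[j]='a': k: 4→1→0; π[25]=0 (border '')
j=26 s[j]='e': π[26]=0 (border '')
j=27 s[j]='a': π[27]=0 (border '')
j=28 s[j]='b': π[28]=1 (border 'b')
j=29 s[j]='a': k: 1→0; π[29]=0 (border '')
j=30 s[j]='d': π[30]=0 (border '')
j=31 s[j]='e': π[31]=0 (border '')
j=32 s[j]='f': π[32]=0 (border '')
j=33 s[j]='b': π[33]=1 (border 'b')
j=34 s[j]='d': π[34]=2 (border 'bd')
j=35 s[j]='c': k: 2→0; π[35]=0 (border '')

[0, 0, 1, 1, 1, 0, 0, 0, 0, 0, 0, 0, 0, 1, 0, 0, 0, 0, 0, 0, 0, 1, 2, 3, 4, 0, 0, 0, 1, 0, 0, 0, 0, 1, 2, 0]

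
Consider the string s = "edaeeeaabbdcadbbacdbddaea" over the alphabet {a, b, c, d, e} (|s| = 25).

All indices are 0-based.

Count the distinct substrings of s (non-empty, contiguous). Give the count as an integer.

297

sorted suffixes:
  #0 SA[0]=24  'a'
  #1 SA[1]=6  'aabbdcadbbacdbddaea'
  #2 SA[2]=7  'abbdcadbbacdbddaea'
  #3 SA[3]=16  'acdbddaea'
  #4 SA[4]=12  'adbbacdbddaea'
  #5 SA[5]=22  'aea'
  #6 SA[6]=2  'aeeeaabbdcadbbacdbddaea'
  #7 SA[7]=15  'bacdbddaea'
  #8 SA[8]=14  'bbacdbddaea'
  #9 SA[9]=8  'bbdcadbbacdbddaea'
  #10 SA[10]=9  'bdcadbbacdbddaea'
  #11 SA[11]=19  'bddaea'
  #12 SA[12]=11  'cadbbacdbddaea'
  #13 SA[13]=17  'cdbddaea'
  #14 SA[14]=21  'daea'
  #15 SA[15]=1  'daeeeaabbdcadbbacdbddaea'
  #16 SA[16]=13  'dbbacdbddaea'
  #17 SA[17]=18  'dbddaea'
  #18 SA[18]=10  'dcadbbacdbddaea'
  #19 SA[19]=20  'ddaea'
  #20 SA[20]=23  'ea'
  #21 SA[21]=5  'eaabbdcadbbacdbddaea'
  #22 SA[22]=0  'edaeeeaabbdcadbbacdbddaea'
  #23 SA[23]=4  'eeaabbdcadbbacdbddaea'
  #24 SA[24]=3  'eeeaabbdcadbbacdbddaea'

SA = [24, 6, 7, 16, 12, 22, 2, 15, 14, 8, 9, 19, 11, 17, 21, 1, 13, 18, 10, 20, 23, 5, 0, 4, 3]
[i] adj suffixes → lcp
  [1] 24/6 → 1 ('a')
  [2] 6/7 → 1 ('a')
  [3] 7/16 → 1 ('a')
  [4] 16/12 → 1 ('a')
  [5] 12/22 → 1 ('a')
  [6] 22/2 → 2 ('ae')
  [7] 2/15 → 0 ('')
  [8] 15/14 → 1 ('b')
  [9] 14/8 → 2 ('bb')
  [10] 8/9 → 1 ('b')
  [11] 9/19 → 2 ('bd')
  [12] 19/11 → 0 ('')
  [13] 11/17 → 1 ('c')
  [14] 17/21 → 0 ('')
  [15] 21/1 → 3 ('dae')
  [16] 1/13 → 1 ('d')
  [17] 13/18 → 2 ('db')
  [18] 18/10 → 1 ('d')
  [19] 10/20 → 1 ('d')
  [20] 20/23 → 0 ('')
  [21] 23/5 → 2 ('ea')
  [22] 5/0 → 1 ('e')
  [23] 0/4 → 1 ('e')
  [24] 4/3 → 2 ('ee')

n(n+1)/2 = 25·26/2 = 325
Σ LCP = 0 + 1 + 1 + 1 + 1 + 1 + 2 + 0 + 1 + 2 + 1 + 2 + 0 + 1 + 0 + 3 + 1 + 2 + 1 + 1 + 0 + 2 + 1 + 1 + 2 = 28
distinct = 325 − 28 = 297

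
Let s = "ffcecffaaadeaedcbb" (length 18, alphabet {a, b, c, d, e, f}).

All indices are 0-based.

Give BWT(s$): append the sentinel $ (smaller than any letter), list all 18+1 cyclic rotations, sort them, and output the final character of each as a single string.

rank  rotation             last
    0  $ffcecffaaadeaedcbb  b
    1  aaadeaedcbb$ffcecff  f
    2  aadeaedcbb$ffcecffa  a
    3  adeaedcbb$ffcecffaa  a
    4  aedcbb$ffcecffaaade  e
    5  b$ffcecffaaadeaedcb  b
    6  bb$ffcecffaaadeaedc  c
    7  cbb$ffcecffaaadeaed  d
    8  cecffaaadeaedcbb$ff  f
    9  cffaaadeaedcbb$ffce  e
   10  dcbb$ffcecffaaadeae  e
   11  deaedcbb$ffcecffaaa  a
   12  eaedcbb$ffcecffaaad  d
   13  ecffaaadeaedcbb$ffc  c
   14  edcbb$ffcecffaaadea  a
   15  faaadeaedcbb$ffcecf  f
   16  fcecffaaadeaedcbb$f  f
   17  ffaaadeaedcbb$ffcec  c
   18  ffcecffaaadeaedcbb$  $

bfaaebcdfeeadcaffc$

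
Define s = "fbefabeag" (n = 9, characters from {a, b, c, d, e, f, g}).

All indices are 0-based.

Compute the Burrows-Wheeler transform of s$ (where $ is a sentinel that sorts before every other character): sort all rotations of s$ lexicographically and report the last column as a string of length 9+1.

rank  rotation    last
    0  $fbefabeag  g
    1  abeag$fbef  f
    2  ag$fbefabe  e
    3  beag$fbefa  a
    4  befabeag$f  f
    5  eag$fbefab  b
    6  efabeag$fb  b
    7  fabeag$fbe  e
    8  fbefabeag$  $
    9  g$fbefabea  a

gfeafbbe$a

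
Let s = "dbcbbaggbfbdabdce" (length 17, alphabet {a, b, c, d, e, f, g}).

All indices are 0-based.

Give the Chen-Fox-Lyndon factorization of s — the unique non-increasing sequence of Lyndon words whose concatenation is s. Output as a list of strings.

["d", "bc", "b", "b", "aggbfbd", "abdce"]

emit factor 1: 'd' (i=0, period=1)
emit factor 2: 'bc' (i=1, period=2)
emit factor 3: 'b' (i=3, period=1)
emit factor 4: 'b' (i=4, period=1)
emit factor 5: 'aggbfbd' (i=5, period=7)
emit factor 6: 'abdce' (i=12, period=5)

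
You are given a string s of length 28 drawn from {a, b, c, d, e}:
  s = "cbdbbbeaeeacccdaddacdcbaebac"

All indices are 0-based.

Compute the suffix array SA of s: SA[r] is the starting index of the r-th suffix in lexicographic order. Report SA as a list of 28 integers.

rank→(start, suffix):
  0 → (26, 'ac')
  1 → (10, 'acccdaddacdcbaebac')
  2 → (18, 'acdcbaebac')
  3 → (15, 'addacdcbaebac')
  4 → (23, 'aebac')
  5 → (7, 'aeeacccdaddacdcbaebac')
  6 → (25, 'bac')
  7 → (22, 'baebac')
  8 → (3, 'bbbeaeeacccdaddacdcbaebac')
  9 → (4, 'bbeaeeacccdaddacdcbaebac')
  10 → (1, 'bdbbbeaeeacccdaddacdcbaebac')
  11 → (5, 'beaeeacccdaddacdcbaebac')
  12 → (27, 'c')
  13 → (21, 'cbaebac')
  14 → (0, 'cbdbbbeaeeacccdaddacdcbaebac')
  15 → (11, 'cccdaddacdcbaebac')
  16 → (12, 'ccdaddacdcbaebac')
  17 → (13, 'cdaddacdcbaebac')
  18 → (19, 'cdcbaebac')
  19 → (17, 'dacdcbaebac')
  20 → (14, 'daddacdcbaebac')
  21 → (2, 'dbbbeaeeacccdaddacdcbaebac')
  22 → (20, 'dcbaebac')
  23 → (16, 'ddacdcbaebac')
  24 → (9, 'eacccdaddacdcbaebac')
  25 → (6, 'eaeeacccdaddacdcbaebac')
  26 → (24, 'ebac')
  27 → (8, 'eeacccdaddacdcbaebac')

[26, 10, 18, 15, 23, 7, 25, 22, 3, 4, 1, 5, 27, 21, 0, 11, 12, 13, 19, 17, 14, 2, 20, 16, 9, 6, 24, 8]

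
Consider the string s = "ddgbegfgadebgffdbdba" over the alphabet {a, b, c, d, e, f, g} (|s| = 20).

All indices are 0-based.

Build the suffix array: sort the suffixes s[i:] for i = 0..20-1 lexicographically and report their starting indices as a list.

sorted suffixes:
  #0 SA[0]=19  'a'
  #1 SA[1]=8  'adebgffdbdba'
  #2 SA[2]=18  'ba'
  #3 SA[3]=16  'bdba'
  #4 SA[4]=3  'begfgadebgffdbdba'
  #5 SA[5]=11  'bgffdbdba'
  #6 SA[6]=17  'dba'
  #7 SA[7]=15  'dbdba'
  #8 SA[8]=0  'ddgbegfgadebgffdbdba'
  #9 SA[9]=9  'debgffdbdba'
  #10 SA[10]=1  'dgbegfgadebgffdbdba'
  #11 SA[11]=10  'ebgffdbdba'
  #12 SA[12]=4  'egfgadebgffdbdba'
  #13 SA[13]=14  'fdbdba'
  #14 SA[14]=13  'ffdbdba'
  #15 SA[15]=6  'fgadebgffdbdba'
  #16 SA[16]=7  'gadebgffdbdba'
  #17 SA[17]=2  'gbegfgadebgffdbdba'
  #18 SA[18]=12  'gffdbdba'
  #19 SA[19]=5  'gfgadebgffdbdba'

[19, 8, 18, 16, 3, 11, 17, 15, 0, 9, 1, 10, 4, 14, 13, 6, 7, 2, 12, 5]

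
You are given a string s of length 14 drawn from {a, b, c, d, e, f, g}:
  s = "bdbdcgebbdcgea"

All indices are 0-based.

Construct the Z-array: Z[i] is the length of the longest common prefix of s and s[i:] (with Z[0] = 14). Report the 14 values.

[14, 0, 2, 0, 0, 0, 0, 1, 2, 0, 0, 0, 0, 0]

Z[0]=14
i=1: i≥r, start 0; Z[1]=0
i=2: i≥r, start 0; Z[2]=2 grow→box=[2,4)
i=3: min(r-i=1, Z[1]=0)=0; Z[3]=0
i=4: i≥r, start 0; Z[4]=0
i=5: i≥r, start 0; Z[5]=0
i=6: i≥r, start 0; Z[6]=0
i=7: i≥r, start 0; Z[7]=1 grow→box=[7,8)
i=8: i≥r, start 0; Z[8]=2 grow→box=[8,10)
i=9: min(r-i=1, Z[1]=0)=0; Z[9]=0
i=10: i≥r, start 0; Z[10]=0
i=11: i≥r, start 0; Z[11]=0
i=12: i≥r, start 0; Z[12]=0
i=13: i≥r, start 0; Z[13]=0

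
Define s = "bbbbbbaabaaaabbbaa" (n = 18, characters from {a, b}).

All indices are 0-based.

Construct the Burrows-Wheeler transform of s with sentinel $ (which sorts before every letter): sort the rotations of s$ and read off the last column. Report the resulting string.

aabbabaaababbbabbb$

rank  rotation             last
    0  $bbbbbbaabaaaabbbaa  a
    1  a$bbbbbbaabaaaabbba  a
    2  aa$bbbbbbaabaaaabbb  b
    3  aaaabbbaa$bbbbbbaab  b
    4  aaabbbaa$bbbbbbaaba  a
    5  aabaaaabbbaa$bbbbbb  b
    6  aabbbaa$bbbbbbaabaa  a
    7  abaaaabbbaa$bbbbbba  a
    8  abbbaa$bbbbbbaabaaa  a
    9  baa$bbbbbbaabaaaabb  b
   10  baaaabbbaa$bbbbbbaa  a
   11  baabaaaabbbaa$bbbbb  b
   12  bbaa$bbbbbbaabaaaab  b
   13  bbaabaaaabbbaa$bbbb  b
   14  bbbaa$bbbbbbaabaaaa  a
   15  bbbaabaaaabbbaa$bbb  b
   16  bbbbaabaaaabbbaa$bb  b
   17  bbbbbaabaaaabbbaa$b  b
   18  bbbbbbaabaaaabbbaa$  $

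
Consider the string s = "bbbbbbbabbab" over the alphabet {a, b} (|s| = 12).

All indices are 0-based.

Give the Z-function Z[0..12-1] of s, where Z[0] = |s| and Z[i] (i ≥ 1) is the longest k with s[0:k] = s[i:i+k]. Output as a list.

Z[0]=12
i=1: outside box; Z[1]=6 scan→box=[1,7)
i=2: min(r-i=5, Z[1]=6)=5; Z[2]=5
i=3: min(r-i=4, Z[2]=5)=4; Z[3]=4
i=4: min(r-i=3, Z[3]=4)=3; Z[4]=3
i=5: min(r-i=2, Z[4]=3)=2; Z[5]=2
i=6: min(r-i=1, Z[5]=2)=1; Z[6]=1
i=7: outside box; Z[7]=0
i=8: outside box; Z[8]=2 scan→box=[8,10)
i=9: min(r-i=1, Z[1]=6)=1; Z[9]=1
i=10: outside box; Z[10]=0
i=11: outside box; Z[11]=1 scan→box=[11,12)

[12, 6, 5, 4, 3, 2, 1, 0, 2, 1, 0, 1]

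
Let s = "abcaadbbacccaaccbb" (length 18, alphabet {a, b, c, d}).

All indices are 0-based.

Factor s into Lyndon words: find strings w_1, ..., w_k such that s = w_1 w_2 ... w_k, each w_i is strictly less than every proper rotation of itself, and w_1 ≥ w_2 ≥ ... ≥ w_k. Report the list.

emit factor 1: 'abc' (i=0, period=3)
emit factor 2: 'aadbbaccc' (i=3, period=9)
emit factor 3: 'aaccbb' (i=12, period=6)

["abc", "aadbbaccc", "aaccbb"]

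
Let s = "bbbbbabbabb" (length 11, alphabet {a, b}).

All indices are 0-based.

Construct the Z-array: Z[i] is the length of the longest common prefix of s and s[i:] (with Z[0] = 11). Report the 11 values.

Z[0]=11
i=1: fresh scan; Z[1]=4 extend→box=[1,5)
i=2: min(r-i=3, Z[1]=4)=3; Z[2]=3
i=3: min(r-i=2, Z[2]=3)=2; Z[3]=2
i=4: min(r-i=1, Z[3]=2)=1; Z[4]=1
i=5: fresh scan; Z[5]=0
i=6: fresh scan; Z[6]=2 extend→box=[6,8)
i=7: min(r-i=1, Z[1]=4)=1; Z[7]=1
i=8: fresh scan; Z[8]=0
i=9: fresh scan; Z[9]=2 extend→box=[9,11)
i=10: min(r-i=1, Z[1]=4)=1; Z[10]=1

[11, 4, 3, 2, 1, 0, 2, 1, 0, 2, 1]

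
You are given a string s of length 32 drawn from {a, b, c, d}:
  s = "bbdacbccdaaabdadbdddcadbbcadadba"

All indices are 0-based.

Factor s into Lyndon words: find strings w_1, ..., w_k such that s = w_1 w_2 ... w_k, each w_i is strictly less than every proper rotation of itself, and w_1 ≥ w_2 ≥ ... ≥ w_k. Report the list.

emit factor 1: 'bbd' (i=0, period=3)
emit factor 2: 'acbccd' (i=3, period=6)
emit factor 3: 'aaabdadbdddcadbbcadadb' (i=9, period=22)
emit factor 4: 'a' (i=31, period=1)

["bbd", "acbccd", "aaabdadbdddcadbbcadadb", "a"]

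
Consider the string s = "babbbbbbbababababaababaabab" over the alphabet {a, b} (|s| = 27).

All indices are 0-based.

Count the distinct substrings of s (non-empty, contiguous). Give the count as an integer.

271

sorted suffixes:
  #0 SA[0]=22  'aabab'
  #1 SA[1]=17  'aababaabab'
  #2 SA[2]=25  'ab'
  #3 SA[3]=20  'abaabab'
  #4 SA[4]=15  'abaababaabab'
  #5 SA[5]=23  'abab'
  #6 SA[6]=18  'ababaabab'
  #7 SA[7]=13  'ababaababaabab'
  #8 SA[8]=11  'abababaababaabab'
  #9 SA[9]=9  'ababababaababaabab'
  #10 SA[10]=1  'abbbbbbbababababaababaabab'
  #11 SA[11]=26  'b'
  #12 SA[12]=21  'baabab'
  #13 SA[13]=16  'baababaabab'
  #14 SA[14]=24  'bab'
  #15 SA[15]=19  'babaabab'
  #16 SA[16]=14  'babaababaabab'
  #17 SA[17]=12  'bababaababaabab'
  #18 SA[18]=10  'babababaababaabab'
  #19 SA[19]=8  'bababababaababaabab'
  #20 SA[20]=0  'babbbbbbbababababaababaabab'
  #21 SA[21]=7  'bbababababaababaabab'
  #22 SA[22]=6  'bbbababababaababaabab'
  #23 SA[23]=5  'bbbbababababaababaabab'
  #24 SA[24]=4  'bbbbbababababaababaabab'
  #25 SA[25]=3  'bbbbbbababababaababaabab'
  #26 SA[26]=2  'bbbbbbbababababaababaabab'

SA = [22, 17, 25, 20, 15, 23, 18, 13, 11, 9, 1, 26, 21, 16, 24, 19, 14, 12, 10, 8, 0, 7, 6, 5, 4, 3, 2]
[i] adj suffixes → lcp
  [1] 22/17 → 5 ('aabab')
  [2] 17/25 → 1 ('a')
  [3] 25/20 → 2 ('ab')
  [4] 20/15 → 7 ('abaabab')
  [5] 15/23 → 3 ('aba')
  [6] 23/18 → 4 ('abab')
  [7] 18/13 → 9 ('ababaabab')
  [8] 13/11 → 5 ('ababa')
  [9] 11/9 → 7 ('abababa')
  [10] 9/1 → 2 ('ab')
  [11] 1/26 → 0 ('')
  [12] 26/21 → 1 ('b')
  [13] 21/16 → 6 ('baabab')
  [14] 16/24 → 2 ('ba')
  [15] 24/19 → 3 ('bab')
  [16] 19/14 → 8 ('babaabab')
  [17] 14/12 → 4 ('baba')
  [18] 12/10 → 6 ('bababa')
  [19] 10/8 → 8 ('babababa')
  [20] 8/0 → 3 ('bab')
  [21] 0/7 → 1 ('b')
  [22] 7/6 → 2 ('bb')
  [23] 6/5 → 3 ('bbb')
  [24] 5/4 → 4 ('bbbb')
  [25] 4/3 → 5 ('bbbbb')
  [26] 3/2 → 6 ('bbbbbb')

n(n+1)/2 = 27·28/2 = 378
Σ LCP = 0 + 5 + 1 + 2 + 7 + 3 + 4 + 9 + 5 + 7 + 2 + 0 + 1 + 6 + 2 + 3 + 8 + 4 + 6 + 8 + 3 + 1 + 2 + 3 + 4 + 5 + 6 = 107
distinct = 378 − 107 = 271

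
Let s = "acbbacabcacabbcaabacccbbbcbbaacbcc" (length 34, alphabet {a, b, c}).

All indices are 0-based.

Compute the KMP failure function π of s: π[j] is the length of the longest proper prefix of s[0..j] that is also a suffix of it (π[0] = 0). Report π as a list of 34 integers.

π[0] = 0
j=1 s[j]='c': π[1]=0 (border '')
j=2 s[j]='b': π[2]=0 (border '')
j=3 s[j]='b': π[3]=0 (border '')
j=4 s[j]='a': π[4]=1 (border 'a')
j=5 s[j]='c': π[5]=2 (border 'ac')
j=6 s[j]='a': k: 2→0; π[6]=1 (border 'a')
j=7 s[j]='b': k: 1→0; π[7]=0 (border '')
j=8 s[j]='c': π[8]=0 (border '')
j=9 s[j]='a': π[9]=1 (border 'a')
j=10 s[j]='c': π[10]=2 (border 'ac')
j=11 s[j]='a': k: 2→0; π[11]=1 (border 'a')
j=12 s[j]='b': k: 1→0; π[12]=0 (border '')
j=13 s[j]='b': π[13]=0 (border '')
j=14 s[j]='c': π[14]=0 (border '')
j=15 s[j]='a': π[15]=1 (border 'a')
j=16 s[j]='a': k: 1→0; π[16]=1 (border 'a')
j=17 s[j]='b': k: 1→0; π[17]=0 (border '')
j=18 s[j]='a': π[18]=1 (border 'a')
j=19 s[j]='c': π[19]=2 (border 'ac')
j=20 s[j]='c': k: 2→0; π[20]=0 (border '')
j=21 s[j]='c': π[21]=0 (border '')
j=22 s[j]='b': π[22]=0 (border '')
j=23 s[j]='b': π[23]=0 (border '')
j=24 s[j]='b': π[24]=0 (border '')
j=25 s[j]='c': π[25]=0 (border '')
j=26 s[j]='b': π[26]=0 (border '')
j=27 s[j]='b': π[27]=0 (border '')
j=28 s[j]='a': π[28]=1 (border 'a')
j=29 s[j]='a': k: 1→0; π[29]=1 (border 'a')
j=30 s[j]='c': π[30]=2 (border 'ac')
j=31 s[j]='b': π[31]=3 (border 'acb')
j=32 s[j]='c': k: 3→0; π[32]=0 (border '')
j=33 s[j]='c': π[33]=0 (border '')

[0, 0, 0, 0, 1, 2, 1, 0, 0, 1, 2, 1, 0, 0, 0, 1, 1, 0, 1, 2, 0, 0, 0, 0, 0, 0, 0, 0, 1, 1, 2, 3, 0, 0]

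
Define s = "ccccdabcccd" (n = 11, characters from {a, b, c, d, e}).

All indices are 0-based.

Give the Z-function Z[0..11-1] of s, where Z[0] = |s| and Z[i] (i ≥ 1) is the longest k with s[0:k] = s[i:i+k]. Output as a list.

Z[0]=11
i=1: fresh scan; Z[1]=3 extend→box=[1,4)
i=2: min(r-i=2, Z[1]=3)=2; Z[2]=2
i=3: min(r-i=1, Z[2]=2)=1; Z[3]=1
i=4: fresh scan; Z[4]=0
i=5: fresh scan; Z[5]=0
i=6: fresh scan; Z[6]=0
i=7: fresh scan; Z[7]=3 extend→box=[7,10)
i=8: min(r-i=2, Z[1]=3)=2; Z[8]=2
i=9: min(r-i=1, Z[2]=2)=1; Z[9]=1
i=10: fresh scan; Z[10]=0

[11, 3, 2, 1, 0, 0, 0, 3, 2, 1, 0]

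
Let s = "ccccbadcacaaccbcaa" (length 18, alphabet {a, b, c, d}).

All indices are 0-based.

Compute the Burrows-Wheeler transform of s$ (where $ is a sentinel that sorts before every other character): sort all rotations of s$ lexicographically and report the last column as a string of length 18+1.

rank  rotation             last
    0  $ccccbadcacaaccbcaa  a
    1  a$ccccbadcacaaccbca  a
    2  aa$ccccbadcacaaccbc  c
    3  aaccbcaa$ccccbadcac  c
    4  acaaccbcaa$ccccbadc  c
    5  accbcaa$ccccbadcaca  a
    6  adcacaaccbcaa$ccccb  b
    7  badcacaaccbcaa$cccc  c
    8  bcaa$ccccbadcacaacc  c
    9  caa$ccccbadcacaaccb  b
   10  caaccbcaa$ccccbadca  a
   11  cacaaccbcaa$ccccbad  d
   12  cbadcacaaccbcaa$ccc  c
   13  cbcaa$ccccbadcacaac  c
   14  ccbadcacaaccbcaa$cc  c
   15  ccbcaa$ccccbadcacaa  a
   16  cccbadcacaaccbcaa$c  c
   17  ccccbadcacaaccbcaa$  $
   18  dcacaaccbcaa$ccccba  a

aacccabccbadcccac$a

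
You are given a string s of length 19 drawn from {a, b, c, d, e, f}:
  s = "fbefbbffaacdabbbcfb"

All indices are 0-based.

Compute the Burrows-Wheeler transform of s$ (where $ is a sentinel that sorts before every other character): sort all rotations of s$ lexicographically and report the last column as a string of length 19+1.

bfdafabfbfbabcbfce$b

rank  rotation              last
    0  $fbefbbffaacdabbbcfb  b
    1  aacdabbbcfb$fbefbbff  f
    2  abbbcfb$fbefbbffaacd  d
    3  acdabbbcfb$fbefbbffa  a
    4  b$fbefbbffaacdabbbcf  f
    5  bbbcfb$fbefbbffaacda  a
    6  bbcfb$fbefbbffaacdab  b
    7  bbffaacdabbbcfb$fbef  f
    8  bcfb$fbefbbffaacdabb  b
    9  befbbffaacdabbbcfb$f  f
   10  bffaacdabbbcfb$fbefb  b
   11  cdabbbcfb$fbefbbffaa  a
   12  cfb$fbefbbffaacdabbb  b
   13  dabbbcfb$fbefbbffaac  c
   14  efbbffaacdabbbcfb$fb  b
   15  faacdabbbcfb$fbefbbf  f
   16  fb$fbefbbffaacdabbbc  c
   17  fbbffaacdabbbcfb$fbe  e
   18  fbefbbffaacdabbbcfb$  $
   19  ffaacdabbbcfb$fbefbb  b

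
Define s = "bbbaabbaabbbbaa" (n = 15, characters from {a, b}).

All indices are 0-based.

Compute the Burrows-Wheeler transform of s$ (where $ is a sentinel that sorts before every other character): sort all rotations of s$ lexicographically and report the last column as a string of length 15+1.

aabbbaabbbbbab$a

rank  rotation          last
    0  $bbbaabbaabbbbaa  a
    1  a$bbbaabbaabbbba  a
    2  aa$bbbaabbaabbbb  b
    3  aabbaabbbbaa$bbb  b
    4  aabbbbaa$bbbaabb  b
    5  abbaabbbbaa$bbba  a
    6  abbbbaa$bbbaabba  a
    7  baa$bbbaabbaabbb  b
    8  baabbaabbbbaa$bb  b
    9  baabbbbaa$bbbaab  b
   10  bbaa$bbbaabbaabb  b
   11  bbaabbaabbbbaa$b  b
   12  bbaabbbbaa$bbbaa  a
   13  bbbaa$bbbaabbaab  b
   14  bbbaabbaabbbbaa$  $
   15  bbbbaa$bbbaabbaa  a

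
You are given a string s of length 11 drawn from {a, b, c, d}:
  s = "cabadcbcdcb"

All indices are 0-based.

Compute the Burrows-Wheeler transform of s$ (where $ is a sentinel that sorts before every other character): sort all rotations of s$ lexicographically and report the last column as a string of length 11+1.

bcbcac$ddbca

rank  rotation      last
    0  $cabadcbcdcb  b
    1  abadcbcdcb$c  c
    2  adcbcdcb$cab  b
    3  b$cabadcbcdc  c
    4  badcbcdcb$ca  a
    5  bcdcb$cabadc  c
    6  cabadcbcdcb$  $
    7  cb$cabadcbcd  d
    8  cbcdcb$cabad  d
    9  cdcb$cabadcb  b
   10  dcb$cabadcbc  c
   11  dcbcdcb$caba  a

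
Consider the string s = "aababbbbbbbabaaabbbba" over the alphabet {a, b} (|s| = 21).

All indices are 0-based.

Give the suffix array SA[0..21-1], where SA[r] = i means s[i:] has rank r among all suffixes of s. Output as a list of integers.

rank→(start, suffix):
  0 → (20, 'a')
  1 → (13, 'aaabbbba')
  2 → (0, 'aababbbbbbbabaaabbbba')
  3 → (14, 'aabbbba')
  4 → (11, 'abaaabbbba')
  5 → (1, 'ababbbbbbbabaaabbbba')
  6 → (15, 'abbbba')
  7 → (3, 'abbbbbbbabaaabbbba')
  8 → (19, 'ba')
  9 → (12, 'baaabbbba')
  10 → (10, 'babaaabbbba')
  11 → (2, 'babbbbbbbabaaabbbba')
  12 → (18, 'bba')
  13 → (9, 'bbabaaabbbba')
  14 → (17, 'bbba')
  15 → (8, 'bbbabaaabbbba')
  16 → (16, 'bbbba')
  17 → (7, 'bbbbabaaabbbba')
  18 → (6, 'bbbbbabaaabbbba')
  19 → (5, 'bbbbbbabaaabbbba')
  20 → (4, 'bbbbbbbabaaabbbba')

[20, 13, 0, 14, 11, 1, 15, 3, 19, 12, 10, 2, 18, 9, 17, 8, 16, 7, 6, 5, 4]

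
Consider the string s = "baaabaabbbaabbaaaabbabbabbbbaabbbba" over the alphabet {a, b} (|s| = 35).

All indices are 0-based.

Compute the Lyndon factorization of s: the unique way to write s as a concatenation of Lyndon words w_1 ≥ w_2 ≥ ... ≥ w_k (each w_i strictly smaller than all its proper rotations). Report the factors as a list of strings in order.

["b", "aaabaabbbaabb", "aaaabbabbabbbbaabbbb", "a"]

emit factor 1: 'b' (i=0, period=1)
emit factor 2: 'aaabaabbbaabb' (i=1, period=13)
emit factor 3: 'aaaabbabbabbbbaabbbb' (i=14, period=20)
emit factor 4: 'a' (i=34, period=1)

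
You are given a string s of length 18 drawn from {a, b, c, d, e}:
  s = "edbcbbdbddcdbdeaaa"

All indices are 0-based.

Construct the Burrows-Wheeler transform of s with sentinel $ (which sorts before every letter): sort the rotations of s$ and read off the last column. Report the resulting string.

aaaecdbddbdebcdbbd$

rank  rotation             last
    0  $edbcbbdbddcdbdeaaa  a
    1  a$edbcbbdbddcdbdeaa  a
    2  aa$edbcbbdbddcdbdea  a
    3  aaa$edbcbbdbddcdbde  e
    4  bbdbddcdbdeaaa$edbc  c
    5  bcbbdbddcdbdeaaa$ed  d
    6  bdbddcdbdeaaa$edbcb  b
    7  bddcdbdeaaa$edbcbbd  d
    8  bdeaaa$edbcbbdbddcd  d
    9  cbbdbddcdbdeaaa$edb  b
   10  cdbdeaaa$edbcbbdbdd  d
   11  dbcbbdbddcdbdeaaa$e  e
   12  dbddcdbdeaaa$edbcbb  b
   13  dbdeaaa$edbcbbdbddc  c
   14  dcdbdeaaa$edbcbbdbd  d
   15  ddcdbdeaaa$edbcbbdb  b
   16  deaaa$edbcbbdbddcdb  b
   17  eaaa$edbcbbdbddcdbd  d
   18  edbcbbdbddcdbdeaaa$  $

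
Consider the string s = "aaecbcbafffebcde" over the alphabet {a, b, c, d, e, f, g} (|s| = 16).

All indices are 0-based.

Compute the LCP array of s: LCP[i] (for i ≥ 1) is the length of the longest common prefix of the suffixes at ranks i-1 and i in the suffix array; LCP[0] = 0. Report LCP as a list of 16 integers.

[0, 1, 1, 0, 1, 2, 0, 2, 1, 0, 0, 1, 1, 0, 1, 2]

rank | idx | suffix
   0 |   0 | aaecbcbafffebcde
   1 |   1 | aecbcbafffebcde
   2 |   7 | afffebcde
   3 |   6 | bafffebcde
   4 |   4 | bcbafffebcde
   5 |  12 | bcde
   6 |   5 | cbafffebcde
   7 |   3 | cbcbafffebcde
   8 |  13 | cde
   9 |  14 | de
  10 |  15 | e
  11 |  11 | ebcde
  12 |   2 | ecbcbafffebcde
  13 |  10 | febcde
  14 |   9 | ffebcde
  15 |   8 | fffebcde

SA = [0, 1, 7, 6, 4, 12, 5, 3, 13, 14, 15, 11, 2, 10, 9, 8]
[i] adj suffixes → lcp
  [1] 0/1 → 1 ('a')
  [2] 1/7 → 1 ('a')
  [3] 7/6 → 0 ('')
  [4] 6/4 → 1 ('b')
  [5] 4/12 → 2 ('bc')
  [6] 12/5 → 0 ('')
  [7] 5/3 → 2 ('cb')
  [8] 3/13 → 1 ('c')
  [9] 13/14 → 0 ('')
  [10] 14/15 → 0 ('')
  [11] 15/11 → 1 ('e')
  [12] 11/2 → 1 ('e')
  [13] 2/10 → 0 ('')
  [14] 10/9 → 1 ('f')
  [15] 9/8 → 2 ('ff')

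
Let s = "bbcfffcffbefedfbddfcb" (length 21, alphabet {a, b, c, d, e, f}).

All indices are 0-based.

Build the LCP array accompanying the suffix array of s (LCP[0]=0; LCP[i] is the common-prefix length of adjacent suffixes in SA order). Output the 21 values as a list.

rank | idx | suffix
   0 |  20 | b
   1 |   0 | bbcfffcffbefedfbddfcb
   2 |   1 | bcfffcffbefedfbddfcb
   3 |  15 | bddfcb
   4 |   9 | befedfbddfcb
   5 |  19 | cb
   6 |   6 | cffbefedfbddfcb
   7 |   2 | cfffcffbefedfbddfcb
   8 |  16 | ddfcb
   9 |  13 | dfbddfcb
  10 |  17 | dfcb
  11 |  12 | edfbddfcb
  12 |  10 | efedfbddfcb
  13 |  14 | fbddfcb
  14 |   8 | fbefedfbddfcb
  15 |  18 | fcb
  16 |   5 | fcffbefedfbddfcb
  17 |  11 | fedfbddfcb
  18 |   7 | ffbefedfbddfcb
  19 |   4 | ffcffbefedfbddfcb
  20 |   3 | fffcffbefedfbddfcb

SA = [20, 0, 1, 15, 9, 19, 6, 2, 16, 13, 17, 12, 10, 14, 8, 18, 5, 11, 7, 4, 3]
i: (SA[i-1],SA[i]) lcp shared
  1: (20,0) 1 'b'
  2: (0,1) 1 'b'
  3: (1,15) 1 'b'
  4: (15,9) 1 'b'
  5: (9,19) 0 ''
  6: (19,6) 1 'c'
  7: (6,2) 3 'cff'
  8: (2,16) 0 ''
  9: (16,13) 1 'd'
  10: (13,17) 2 'df'
  11: (17,12) 0 ''
  12: (12,10) 1 'e'
  13: (10,14) 0 ''
  14: (14,8) 2 'fb'
  15: (8,18) 1 'f'
  16: (18,5) 2 'fc'
  17: (5,11) 1 'f'
  18: (11,7) 1 'f'
  19: (7,4) 2 'ff'
  20: (4,3) 2 'ff'

[0, 1, 1, 1, 1, 0, 1, 3, 0, 1, 2, 0, 1, 0, 2, 1, 2, 1, 1, 2, 2]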